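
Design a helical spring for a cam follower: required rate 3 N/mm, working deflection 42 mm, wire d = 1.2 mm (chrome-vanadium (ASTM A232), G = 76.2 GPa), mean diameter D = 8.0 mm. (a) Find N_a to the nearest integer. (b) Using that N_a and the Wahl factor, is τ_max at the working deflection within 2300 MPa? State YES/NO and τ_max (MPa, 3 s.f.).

(a) 13 coils; (b) YES, τ_max = 1800 MPa

N_a = Gd⁴/(8D³k) = (76.2×10³)(1.2⁴)/(8·8.0³·3) = 12.86 → N_a = 13
Actual rate k = Gd⁴/(8D³·13) = 2.9674 N/mm
Working load F = kδ = 2.9674·42 = 124.63 N
C = 8.0/1.2 = 6.6667; K_W = (4C−1)/(4C−4)+0.615/C = 1.2246
τ_max = K_W·8FD/(πd³) = 1.2246·1469.3 = 1799.3 MPa
τ_max ≤ 2300 MPa → acceptable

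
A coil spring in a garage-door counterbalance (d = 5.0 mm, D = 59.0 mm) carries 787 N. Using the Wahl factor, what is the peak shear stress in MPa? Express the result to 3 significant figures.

Spring index C = D/d = 59.0/5.0 = 11.8000
K_W = (4C−1)/(4C−4) + 0.615/C = 46.200/43.200 + 0.0521 = 1.1216
τ₀ = 8FD/(πd³) = 8·787·59.0/(π·5.0³) = 371464/392.7 = 945.93 MPa
τ_max = K·τ₀ = 1.1216 × 945.93 = 1060.9 MPa

1060 MPa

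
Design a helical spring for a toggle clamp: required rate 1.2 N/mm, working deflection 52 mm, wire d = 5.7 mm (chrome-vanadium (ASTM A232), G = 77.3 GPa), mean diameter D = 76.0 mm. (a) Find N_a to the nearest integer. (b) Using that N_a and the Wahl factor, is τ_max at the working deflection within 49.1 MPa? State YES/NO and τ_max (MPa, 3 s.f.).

N_a = Gd⁴/(8D³k) = (77.3×10³)(5.7⁴)/(8·76.0³·1.2) = 19.36 → N_a = 19
Actual rate k = Gd⁴/(8D³·19) = 1.2229 N/mm
Working load F = kδ = 1.2229·52 = 63.591 N
C = 76.0/5.7 = 13.3333; K_W = (4C−1)/(4C−4)+0.615/C = 1.1069
τ_max = K_W·8FD/(πd³) = 1.1069·66.455 = 73.561 MPa
τ_max > 49.1 MPa → exceeds allowable

(a) 19 coils; (b) NO, τ_max = 73.6 MPa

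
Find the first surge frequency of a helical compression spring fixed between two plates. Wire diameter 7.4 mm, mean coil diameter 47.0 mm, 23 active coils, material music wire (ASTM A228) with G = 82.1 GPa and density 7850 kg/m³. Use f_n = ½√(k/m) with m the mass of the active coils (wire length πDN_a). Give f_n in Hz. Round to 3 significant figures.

k = Gd⁴/(8D³N_a) = (82.1×10³)(7.4⁴)/(8·47.0³·23) = 12.887 N/mm = 12887 N/m
Wire length L = πDN_a = π·47.0·23 = 3396.1 mm
m = ρ·(πd²/4)·L = 7850 × 43.008×10⁻⁶ m² × 3.3961 m = 1.1466 kg
f_n = ½√(k/m) = 0.5·√(12887/1.1466) = 0.5·√(11240) = 53.009 Hz

53.0 Hz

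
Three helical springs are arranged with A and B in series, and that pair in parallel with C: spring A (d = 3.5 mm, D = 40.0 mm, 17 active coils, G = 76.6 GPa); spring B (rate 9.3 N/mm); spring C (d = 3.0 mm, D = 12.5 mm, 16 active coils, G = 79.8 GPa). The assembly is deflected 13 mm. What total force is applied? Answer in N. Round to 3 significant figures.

351 N

k_A = Gd⁴/(8D³N_a) = (76.6×10³)(3.5⁴)/(8·40.0³·17) = 1.3206 N/mm
k_C = Gd⁴/(8D³N_a) = (79.8×10³)(3.0⁴)/(8·12.5³·16) = 25.855 N/mm
Springs A,B series: k_AB = 1/(1/1.3206+1/9.3) = 1.1564 N/mm; parallel with C: k_eq = 1.1564+25.855 = 27.012 N/mm
F = k_eq·δ = 27.012·13 = 351.15 N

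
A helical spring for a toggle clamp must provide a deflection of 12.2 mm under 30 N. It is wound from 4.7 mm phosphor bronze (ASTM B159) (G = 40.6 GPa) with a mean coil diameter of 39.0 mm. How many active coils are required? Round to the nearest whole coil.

Required rate k = F/δ = 30/12.2 = 2.459 N/mm
N_a = Gd⁴/(8D³k) = (40.6×10³ × 4.7⁴)/(8 × 39.0³ × 2.459)
    = 1.98115e+07 / 1.16693e+06 = 16.98 → 17 coils

17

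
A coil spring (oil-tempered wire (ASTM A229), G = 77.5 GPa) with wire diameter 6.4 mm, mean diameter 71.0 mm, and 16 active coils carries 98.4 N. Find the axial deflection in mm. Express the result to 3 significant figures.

34.7 mm

k = Gd⁴/(8D³N_a) = (77.5×10³)(6.4⁴)/(8·71.0³·16) = 2.8382 N/mm
δ = F/k = 98.4 / 2.8382 = 34.67 mm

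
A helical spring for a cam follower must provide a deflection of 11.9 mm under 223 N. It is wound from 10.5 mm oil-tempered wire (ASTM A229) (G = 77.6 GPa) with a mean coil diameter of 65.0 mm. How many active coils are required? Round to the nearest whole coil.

23

Required rate k = F/δ = 223/11.9 = 18.739 N/mm
N_a = Gd⁴/(8D³k) = (77.6×10³ × 10.5⁴)/(8 × 65.0³ × 18.739)
    = 9.43233e+08 / 4.11707e+07 = 22.91 → 23 coils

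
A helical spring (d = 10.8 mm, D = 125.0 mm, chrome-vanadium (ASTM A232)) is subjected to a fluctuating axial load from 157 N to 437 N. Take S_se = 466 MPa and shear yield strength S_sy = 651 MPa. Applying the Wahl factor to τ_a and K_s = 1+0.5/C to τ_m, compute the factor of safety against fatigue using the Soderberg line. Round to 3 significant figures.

C = D/d = 125.0/10.8 = 11.5741; K_W = (4C−1)/(4C−4)+0.615/C = 1.1241; K_s = 1+0.5/C = 1.0432
F_a = (F_max−F_min)/2 = 140 N; F_m = (F_max+F_min)/2 = 297 N
τ_a = K_W·8F_aD/(πd³) = 1.1241 × 35.376 = 39.765 MPa
τ_m = K_s·8F_mD/(πd³) = 1.0432 × 75.047 = 78.289 MPa
Soderberg: 1/n_f = τ_a/S_se + τ_m/S_sy = 39.765/466 + 78.289/651 = 0.08533 + 0.12026 = 0.20559
n_f = 1/0.20559 = 4.864

4.86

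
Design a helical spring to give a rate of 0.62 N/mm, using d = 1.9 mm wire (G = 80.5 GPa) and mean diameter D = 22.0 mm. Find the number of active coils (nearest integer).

20

N_a = Gd⁴/(8D³k) = (80.5×10³ × 1.9⁴)/(8 × 22.0³ × 0.62)
    = 1.04908e+06 / 52814.1 = 19.86 → 20 coils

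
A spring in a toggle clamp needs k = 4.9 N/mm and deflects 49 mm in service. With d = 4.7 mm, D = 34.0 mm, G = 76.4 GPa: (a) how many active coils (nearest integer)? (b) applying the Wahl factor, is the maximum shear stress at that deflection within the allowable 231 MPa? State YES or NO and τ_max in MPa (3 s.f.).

N_a = Gd⁴/(8D³k) = (76.4×10³)(4.7⁴)/(8·34.0³·4.9) = 24.2 → N_a = 24
Actual rate k = Gd⁴/(8D³·24) = 4.9402 N/mm
Working load F = kδ = 4.9402·49 = 242.07 N
C = 34.0/4.7 = 7.2340; K_W = (4C−1)/(4C−4)+0.615/C = 1.2053
τ_max = K_W·8FD/(πd³) = 1.2053·201.87 = 243.32 MPa
τ_max > 231 MPa → exceeds allowable

(a) 24 coils; (b) NO, τ_max = 243 MPa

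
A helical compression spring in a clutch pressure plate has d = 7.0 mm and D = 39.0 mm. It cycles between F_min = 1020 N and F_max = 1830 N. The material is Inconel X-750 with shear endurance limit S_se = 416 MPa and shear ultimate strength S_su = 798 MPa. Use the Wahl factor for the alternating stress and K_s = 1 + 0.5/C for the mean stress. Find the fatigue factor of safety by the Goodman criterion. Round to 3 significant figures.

C = D/d = 39.0/7.0 = 5.5714; K_W = (4C−1)/(4C−4)+0.615/C = 1.2744; K_s = 1+0.5/C = 1.0897
F_a = (F_max−F_min)/2 = 405 N; F_m = (F_max+F_min)/2 = 1425 N
τ_a = K_W·8F_aD/(πd³) = 1.2744 × 117.26 = 149.45 MPa
τ_m = K_s·8F_mD/(πd³) = 1.0897 × 412.6 = 449.62 MPa
Goodman: 1/n_f = τ_a/S_se + τ_m/S_su = 149.45/416 + 449.62/798 = 0.35925 + 0.56344 = 0.92269
n_f = 1/0.92269 = 1.084

1.08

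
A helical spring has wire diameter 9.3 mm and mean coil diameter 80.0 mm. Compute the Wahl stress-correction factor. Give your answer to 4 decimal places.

1.1702

C = D/d = 80.0/9.3 = 8.6022
K_W = (4C−1)/(4C−4) + 0.615/C = 33.409/30.409 + 0.0715 = 1.1702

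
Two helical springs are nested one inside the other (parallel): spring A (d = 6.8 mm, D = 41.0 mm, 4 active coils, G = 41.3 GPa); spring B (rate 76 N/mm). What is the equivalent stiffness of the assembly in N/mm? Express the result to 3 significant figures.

116 N/mm

k_A = Gd⁴/(8D³N_a) = (41.3×10³)(6.8⁴)/(8·41.0³·4) = 40.039 N/mm
Parallel: k_eq = 40.039 + 76 = 116.04 N/mm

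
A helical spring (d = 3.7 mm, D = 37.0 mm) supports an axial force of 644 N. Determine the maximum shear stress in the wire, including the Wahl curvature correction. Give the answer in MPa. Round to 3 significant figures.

1370 MPa

Spring index C = D/d = 37.0/3.7 = 10.0000
K_W = (4C−1)/(4C−4) + 0.615/C = 39.000/36.000 + 0.0615 = 1.1448
τ₀ = 8FD/(πd³) = 8·644·37.0/(π·3.7³) = 190624/159.13 = 1197.9 MPa
τ_max = K·τ₀ = 1.1448 × 1197.9 = 1371.4 MPa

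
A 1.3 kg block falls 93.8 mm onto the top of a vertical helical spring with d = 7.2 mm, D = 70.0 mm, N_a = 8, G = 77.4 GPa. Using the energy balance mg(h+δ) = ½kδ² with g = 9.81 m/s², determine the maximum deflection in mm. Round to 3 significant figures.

k = Gd⁴/(8D³N_a) = (77.4×10³)(7.2⁴)/(8·70.0³·8) = 9.4754 N/mm
W = mg = 1.3 × 9.81 = 12.753 N
½kδ² − Wδ − Wh = 0 → δ = (W + √(W² + 2kWh))/k
δ = (12.753 + √(162.64 + 22669.5))/9.4754 = (12.753 + 151.1)/9.4754 = 17.293 mm

17.3 mm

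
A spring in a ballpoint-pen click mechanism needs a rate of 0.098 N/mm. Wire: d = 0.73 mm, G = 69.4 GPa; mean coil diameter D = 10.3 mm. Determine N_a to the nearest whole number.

23

N_a = Gd⁴/(8D³k) = (69.4×10³ × 0.73⁴)/(8 × 10.3³ × 0.098)
    = 19708.4 / 856.698 = 23.01 → 23 coils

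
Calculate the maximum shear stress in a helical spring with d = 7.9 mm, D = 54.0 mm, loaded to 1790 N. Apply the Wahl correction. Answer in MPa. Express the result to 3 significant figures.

Spring index C = D/d = 54.0/7.9 = 6.8354
K_W = (4C−1)/(4C−4) + 0.615/C = 26.342/23.342 + 0.0900 = 1.2185
τ₀ = 8FD/(πd³) = 8·1790·54.0/(π·7.9³) = 773280/1548.9 = 499.24 MPa
τ_max = K·τ₀ = 1.2185 × 499.24 = 608.32 MPa

608 MPa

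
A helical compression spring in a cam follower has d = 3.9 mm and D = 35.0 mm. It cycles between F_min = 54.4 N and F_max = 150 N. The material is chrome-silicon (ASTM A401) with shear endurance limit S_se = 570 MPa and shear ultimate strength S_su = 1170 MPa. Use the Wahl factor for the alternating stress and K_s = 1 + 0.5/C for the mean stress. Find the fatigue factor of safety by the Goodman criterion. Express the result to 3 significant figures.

3.51

C = D/d = 35.0/3.9 = 8.9744; K_W = (4C−1)/(4C−4)+0.615/C = 1.1626; K_s = 1+0.5/C = 1.0557
F_a = (F_max−F_min)/2 = 47.8 N; F_m = (F_max+F_min)/2 = 102.2 N
τ_a = K_W·8F_aD/(πd³) = 1.1626 × 71.819 = 83.496 MPa
τ_m = K_s·8F_mD/(πd³) = 1.0557 × 153.56 = 162.11 MPa
Goodman: 1/n_f = τ_a/S_se + τ_m/S_su = 83.496/570 + 162.11/1170 = 0.14648 + 0.13856 = 0.28504
n_f = 1/0.28504 = 3.508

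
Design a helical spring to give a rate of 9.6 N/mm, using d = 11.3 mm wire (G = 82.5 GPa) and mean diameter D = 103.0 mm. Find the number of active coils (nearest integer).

16

N_a = Gd⁴/(8D³k) = (82.5×10³ × 11.3⁴)/(8 × 103.0³ × 9.6)
    = 1.34514e+09 / 8.39214e+07 = 16.03 → 16 coils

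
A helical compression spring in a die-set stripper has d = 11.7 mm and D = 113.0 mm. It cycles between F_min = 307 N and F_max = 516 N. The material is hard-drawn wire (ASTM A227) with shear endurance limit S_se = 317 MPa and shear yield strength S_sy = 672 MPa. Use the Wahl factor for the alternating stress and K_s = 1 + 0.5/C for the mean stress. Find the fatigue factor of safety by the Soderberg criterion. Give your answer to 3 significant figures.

C = D/d = 113.0/11.7 = 9.6581; K_W = (4C−1)/(4C−4)+0.615/C = 1.1503; K_s = 1+0.5/C = 1.0518
F_a = (F_max−F_min)/2 = 104.5 N; F_m = (F_max+F_min)/2 = 411.5 N
τ_a = K_W·8F_aD/(πd³) = 1.1503 × 18.775 = 21.597 MPa
τ_m = K_s·8F_mD/(πd³) = 1.0518 × 73.932 = 77.759 MPa
Soderberg: 1/n_f = τ_a/S_se + τ_m/S_sy = 21.597/317 + 77.759/672 = 0.06813 + 0.11571 = 0.18384
n_f = 1/0.18384 = 5.439

5.44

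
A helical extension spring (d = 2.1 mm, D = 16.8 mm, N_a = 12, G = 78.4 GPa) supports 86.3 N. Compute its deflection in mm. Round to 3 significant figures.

25.8 mm

k = Gd⁴/(8D³N_a) = (78.4×10³)(2.1⁴)/(8·16.8³·12) = 3.3496 N/mm
δ = F/k = 86.3 / 3.3496 = 25.764 mm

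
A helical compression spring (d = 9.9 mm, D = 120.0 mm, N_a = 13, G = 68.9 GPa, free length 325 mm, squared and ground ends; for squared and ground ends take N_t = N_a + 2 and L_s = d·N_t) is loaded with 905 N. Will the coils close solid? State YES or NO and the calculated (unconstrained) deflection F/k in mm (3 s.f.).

k = Gd⁴/(8D³N_a) = (68.9×10³)(9.9⁴)/(8·120.0³·13) = 3.6828 N/mm
N_t = 15; L_s = 9.9·15 = 148.5 mm; δ_solid = L₀ − L_s = 325 − 148.5 = 176.5 mm
δ = F/k = 905/3.6828 = 245.73 mm
δ ≥ δ_solid → spring goes solid

YES, δ = 246 mm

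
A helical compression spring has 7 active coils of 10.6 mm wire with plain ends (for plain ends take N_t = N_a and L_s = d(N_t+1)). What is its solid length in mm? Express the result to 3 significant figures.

84.8 mm

plain ends: N_t = N_a = 7
L_s = d·(N_t+1) = 10.6 × 8 = 84.8 mm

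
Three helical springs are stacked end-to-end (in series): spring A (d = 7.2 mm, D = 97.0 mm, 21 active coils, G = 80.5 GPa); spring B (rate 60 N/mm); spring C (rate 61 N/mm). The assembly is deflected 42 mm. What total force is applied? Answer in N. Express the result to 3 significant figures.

56.6 N

k_A = Gd⁴/(8D³N_a) = (80.5×10³)(7.2⁴)/(8·97.0³·21) = 1.4109 N/mm
Series: 1/k_eq = 1/1.4109 + 1/60 + 1/61 = 0.74182; k_eq = 1.348 N/mm
F = k_eq·δ = 1.348·42 = 56.618 N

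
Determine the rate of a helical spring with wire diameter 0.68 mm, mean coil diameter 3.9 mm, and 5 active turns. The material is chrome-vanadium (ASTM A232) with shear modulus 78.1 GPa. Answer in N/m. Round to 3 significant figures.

k = Gd⁴/(8D³N_a) = (78.1×10³ × 0.68⁴) / (8 × 3.9³ × 5)
  = 16698.9 / 2372.76 = 7.0377 N/mm = 7037.7 N/m

7040 N/m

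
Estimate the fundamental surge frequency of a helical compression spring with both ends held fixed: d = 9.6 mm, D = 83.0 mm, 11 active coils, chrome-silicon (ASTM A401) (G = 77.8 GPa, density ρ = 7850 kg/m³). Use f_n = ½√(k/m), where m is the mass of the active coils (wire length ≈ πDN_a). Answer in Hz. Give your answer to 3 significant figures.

k = Gd⁴/(8D³N_a) = (77.8×10³)(9.6⁴)/(8·83.0³·11) = 13.133 N/mm = 13133 N/m
Wire length L = πDN_a = π·83.0·11 = 2868.3 mm
m = ρ·(πd²/4)·L = 7850 × 72.382×10⁻⁶ m² × 2.8683 m = 1.6298 kg
f_n = ½√(k/m) = 0.5·√(13133/1.6298) = 0.5·√(8058) = 44.883 Hz

44.9 Hz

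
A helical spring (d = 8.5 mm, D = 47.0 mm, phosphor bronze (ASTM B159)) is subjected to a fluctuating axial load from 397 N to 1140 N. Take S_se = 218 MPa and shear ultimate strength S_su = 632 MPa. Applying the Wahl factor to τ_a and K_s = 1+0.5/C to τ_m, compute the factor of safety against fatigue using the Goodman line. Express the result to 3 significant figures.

1.47

C = D/d = 47.0/8.5 = 5.5294; K_W = (4C−1)/(4C−4)+0.615/C = 1.2768; K_s = 1+0.5/C = 1.0904
F_a = (F_max−F_min)/2 = 371.5 N; F_m = (F_max+F_min)/2 = 768.5 N
τ_a = K_W·8F_aD/(πd³) = 1.2768 × 72.4 = 92.441 MPa
τ_m = K_s·8F_mD/(πd³) = 1.0904 × 149.77 = 163.31 MPa
Goodman: 1/n_f = τ_a/S_se + τ_m/S_su = 92.441/218 + 163.31/632 = 0.42404 + 0.25841 = 0.68245
n_f = 1/0.68245 = 1.465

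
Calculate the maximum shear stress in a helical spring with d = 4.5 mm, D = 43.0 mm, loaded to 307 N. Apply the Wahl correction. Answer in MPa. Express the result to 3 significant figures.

425 MPa

Spring index C = D/d = 43.0/4.5 = 9.5556
K_W = (4C−1)/(4C−4) + 0.615/C = 37.222/34.222 + 0.0644 = 1.1520
τ₀ = 8FD/(πd³) = 8·307·43.0/(π·4.5³) = 105608/286.28 = 368.9 MPa
τ_max = K·τ₀ = 1.1520 × 368.9 = 424.98 MPa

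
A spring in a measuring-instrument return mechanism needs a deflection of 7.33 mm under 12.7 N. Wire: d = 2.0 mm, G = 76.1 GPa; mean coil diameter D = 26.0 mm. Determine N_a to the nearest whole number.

5

Required rate k = F/δ = 12.7/7.33 = 1.7326 N/mm
N_a = Gd⁴/(8D³k) = (76.1×10³ × 2.0⁴)/(8 × 26.0³ × 1.7326)
    = 1.2176e+06 / 243618 = 4.998 → 5 coils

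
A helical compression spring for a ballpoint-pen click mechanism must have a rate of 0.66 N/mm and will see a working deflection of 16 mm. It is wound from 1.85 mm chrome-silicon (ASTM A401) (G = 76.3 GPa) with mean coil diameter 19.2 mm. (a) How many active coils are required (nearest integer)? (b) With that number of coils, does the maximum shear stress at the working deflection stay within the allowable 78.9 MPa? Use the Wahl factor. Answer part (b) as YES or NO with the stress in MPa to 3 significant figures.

N_a = Gd⁴/(8D³k) = (76.3×10³)(1.85⁴)/(8·19.2³·0.66) = 23.92 → N_a = 24
Actual rate k = Gd⁴/(8D³·24) = 0.65767 N/mm
Working load F = kδ = 0.65767·16 = 10.523 N
C = 19.2/1.85 = 10.3784; K_W = (4C−1)/(4C−4)+0.615/C = 1.1392
τ_max = K_W·8FD/(πd³) = 1.1392·81.255 = 92.569 MPa
τ_max > 78.9 MPa → exceeds allowable

(a) 24 coils; (b) NO, τ_max = 92.6 MPa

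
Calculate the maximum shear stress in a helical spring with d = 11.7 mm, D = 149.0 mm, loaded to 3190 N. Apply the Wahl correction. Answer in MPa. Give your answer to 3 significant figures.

Spring index C = D/d = 149.0/11.7 = 12.7350
K_W = (4C−1)/(4C−4) + 0.615/C = 49.940/46.940 + 0.0483 = 1.1122
τ₀ = 8FD/(πd³) = 8·3190·149.0/(π·11.7³) = 3.80248e+06/5031.6 = 755.72 MPa
τ_max = K·τ₀ = 1.1122 × 755.72 = 840.51 MPa

841 MPa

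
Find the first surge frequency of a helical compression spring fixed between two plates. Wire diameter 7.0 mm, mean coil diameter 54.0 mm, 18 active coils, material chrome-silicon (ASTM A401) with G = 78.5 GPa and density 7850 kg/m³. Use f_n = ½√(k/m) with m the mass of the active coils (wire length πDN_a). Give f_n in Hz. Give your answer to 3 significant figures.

k = Gd⁴/(8D³N_a) = (78.5×10³)(7.0⁴)/(8·54.0³·18) = 8.3122 N/mm = 8312.2 N/m
Wire length L = πDN_a = π·54.0·18 = 3053.6 mm
m = ρ·(πd²/4)·L = 7850 × 38.485×10⁻⁶ m² × 3.0536 m = 0.92251 kg
f_n = ½√(k/m) = 0.5·√(8312.2/0.92251) = 0.5·√(9010.4) = 47.462 Hz

47.5 Hz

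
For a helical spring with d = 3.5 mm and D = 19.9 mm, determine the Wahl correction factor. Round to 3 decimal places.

1.268

C = D/d = 19.9/3.5 = 5.6857
K_W = (4C−1)/(4C−4) + 0.615/C = 21.743/18.743 + 0.1082 = 1.2682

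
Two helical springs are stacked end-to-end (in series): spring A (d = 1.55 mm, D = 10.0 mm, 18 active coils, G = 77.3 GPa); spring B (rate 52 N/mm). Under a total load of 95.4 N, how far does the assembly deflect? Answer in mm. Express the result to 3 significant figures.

k_A = Gd⁴/(8D³N_a) = (77.3×10³)(1.55⁴)/(8·10.0³·18) = 3.0984 N/mm
Series: 1/k_eq = 1/3.0984 + 1/52 = 0.34197; k_eq = 2.9242 N/mm
δ = F/k_eq = 95.4/2.9242 = 32.624 mm

32.6 mm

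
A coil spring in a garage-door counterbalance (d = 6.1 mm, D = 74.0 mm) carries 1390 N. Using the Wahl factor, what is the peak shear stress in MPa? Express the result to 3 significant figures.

Spring index C = D/d = 74.0/6.1 = 12.1311
K_W = (4C−1)/(4C−4) + 0.615/C = 47.525/44.525 + 0.0507 = 1.1181
τ₀ = 8FD/(πd³) = 8·1390·74.0/(π·6.1³) = 822880/713.08 = 1154 MPa
τ_max = K·τ₀ = 1.1181 × 1154 = 1290.2 MPa

1290 MPa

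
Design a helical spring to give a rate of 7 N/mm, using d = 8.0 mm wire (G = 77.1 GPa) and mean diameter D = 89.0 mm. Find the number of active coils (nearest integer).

N_a = Gd⁴/(8D³k) = (77.1×10³ × 8.0⁴)/(8 × 89.0³ × 7)
    = 3.15802e+08 / 3.94783e+07 = 7.999 → 8 coils

8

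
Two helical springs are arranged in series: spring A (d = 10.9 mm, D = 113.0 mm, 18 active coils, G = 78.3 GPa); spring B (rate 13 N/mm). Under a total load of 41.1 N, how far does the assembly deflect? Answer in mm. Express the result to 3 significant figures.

k_A = Gd⁴/(8D³N_a) = (78.3×10³)(10.9⁴)/(8·113.0³·18) = 5.3195 N/mm
Series: 1/k_eq = 1/5.3195 + 1/13 = 0.26491; k_eq = 3.7749 N/mm
δ = F/k_eq = 41.1/3.7749 = 10.888 mm

10.9 mm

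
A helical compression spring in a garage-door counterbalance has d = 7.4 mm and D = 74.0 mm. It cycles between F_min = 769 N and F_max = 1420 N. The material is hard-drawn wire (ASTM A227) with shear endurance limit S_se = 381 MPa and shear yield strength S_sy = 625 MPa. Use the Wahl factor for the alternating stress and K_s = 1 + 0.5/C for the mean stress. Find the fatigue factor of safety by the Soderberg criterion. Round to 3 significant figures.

C = D/d = 74.0/7.4 = 10.0000; K_W = (4C−1)/(4C−4)+0.615/C = 1.1448; K_s = 1+0.5/C = 1.0500
F_a = (F_max−F_min)/2 = 325.5 N; F_m = (F_max+F_min)/2 = 1094.5 N
τ_a = K_W·8F_aD/(πd³) = 1.1448 × 151.37 = 173.29 MPa
τ_m = K_s·8F_mD/(πd³) = 1.0500 × 508.97 = 534.42 MPa
Soderberg: 1/n_f = τ_a/S_se + τ_m/S_sy = 173.29/381 + 534.42/625 = 0.45483 + 0.85507 = 1.3099
n_f = 1/1.3099 = 0.7634

0.763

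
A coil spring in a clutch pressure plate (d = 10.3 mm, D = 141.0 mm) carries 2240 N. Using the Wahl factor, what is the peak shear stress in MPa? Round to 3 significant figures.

813 MPa

Spring index C = D/d = 141.0/10.3 = 13.6893
K_W = (4C−1)/(4C−4) + 0.615/C = 53.757/50.757 + 0.0449 = 1.1040
τ₀ = 8FD/(πd³) = 8·2240·141.0/(π·10.3³) = 2.52672e+06/3432.9 = 736.03 MPa
τ_max = K·τ₀ = 1.1040 × 736.03 = 812.6 MPa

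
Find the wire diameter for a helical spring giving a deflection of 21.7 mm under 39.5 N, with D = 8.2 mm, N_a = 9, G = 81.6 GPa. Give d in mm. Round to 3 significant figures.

Required rate k = F/δ = 39.5/21.7 = 1.8203 N/mm
d = (8D³N_a·k / G)^(1/4) = (8·8.2³·9·1.8203 / (81.6×10³))^0.25
  = (0.88557)^0.25 = 0.9701 mm

0.970 mm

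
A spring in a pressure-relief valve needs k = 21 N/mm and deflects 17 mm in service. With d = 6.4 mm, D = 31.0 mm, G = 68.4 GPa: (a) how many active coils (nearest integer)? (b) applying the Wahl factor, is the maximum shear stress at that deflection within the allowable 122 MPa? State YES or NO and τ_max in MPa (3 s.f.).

(a) 23 coils; (b) NO, τ_max = 142 MPa

N_a = Gd⁴/(8D³k) = (68.4×10³)(6.4⁴)/(8·31.0³·21) = 22.93 → N_a = 23
Actual rate k = Gd⁴/(8D³·23) = 20.935 N/mm
Working load F = kδ = 20.935·17 = 355.9 N
C = 31.0/6.4 = 4.8438; K_W = (4C−1)/(4C−4)+0.615/C = 1.3221
τ_max = K_W·8FD/(πd³) = 1.3221·107.17 = 141.69 MPa
τ_max > 122 MPa → exceeds allowable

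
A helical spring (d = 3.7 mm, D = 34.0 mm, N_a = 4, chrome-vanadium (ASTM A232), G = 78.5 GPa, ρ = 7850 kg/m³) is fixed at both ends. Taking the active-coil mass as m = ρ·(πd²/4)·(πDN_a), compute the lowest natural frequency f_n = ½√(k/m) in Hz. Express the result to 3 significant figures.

k = Gd⁴/(8D³N_a) = (78.5×10³)(3.7⁴)/(8·34.0³·4) = 11.697 N/mm = 11697 N/m
Wire length L = πDN_a = π·34.0·4 = 427.26 mm
m = ρ·(πd²/4)·L = 7850 × 10.752×10⁻⁶ m² × 0.42726 m = 0.036062 kg
f_n = ½√(k/m) = 0.5·√(11697/0.036062) = 0.5·√(3.2437e+05) = 284.77 Hz

285 Hz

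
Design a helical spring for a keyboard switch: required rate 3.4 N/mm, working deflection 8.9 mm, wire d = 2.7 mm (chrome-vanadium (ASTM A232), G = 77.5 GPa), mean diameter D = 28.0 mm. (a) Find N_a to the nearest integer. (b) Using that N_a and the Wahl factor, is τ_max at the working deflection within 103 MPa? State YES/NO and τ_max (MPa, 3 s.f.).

(a) 7 coils; (b) NO, τ_max = 123 MPa

N_a = Gd⁴/(8D³k) = (77.5×10³)(2.7⁴)/(8·28.0³·3.4) = 6.898 → N_a = 7
Actual rate k = Gd⁴/(8D³·7) = 3.3504 N/mm
Working load F = kδ = 3.3504·8.9 = 29.818 N
C = 28.0/2.7 = 10.3704; K_W = (4C−1)/(4C−4)+0.615/C = 1.1393
τ_max = K_W·8FD/(πd³) = 1.1393·108.02 = 123.07 MPa
τ_max > 103 MPa → exceeds allowable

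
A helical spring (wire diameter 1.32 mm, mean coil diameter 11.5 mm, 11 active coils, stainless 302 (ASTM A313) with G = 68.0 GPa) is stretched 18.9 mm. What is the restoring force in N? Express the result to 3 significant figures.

29.2 N

k = Gd⁴/(8D³N_a) = (68.0×10³)(1.32⁴)/(8·11.5³·11) = 1.5425 N/mm
F = k·δ = 1.5425 × 18.9 = 29.153 N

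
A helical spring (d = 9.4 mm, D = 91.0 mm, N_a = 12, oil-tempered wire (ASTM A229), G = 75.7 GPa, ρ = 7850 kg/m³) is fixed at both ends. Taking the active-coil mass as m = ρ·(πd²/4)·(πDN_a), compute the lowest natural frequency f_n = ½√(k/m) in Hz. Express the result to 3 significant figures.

k = Gd⁴/(8D³N_a) = (75.7×10³)(9.4⁴)/(8·91.0³·12) = 8.1698 N/mm = 8169.8 N/m
Wire length L = πDN_a = π·91.0·12 = 3430.6 mm
m = ρ·(πd²/4)·L = 7850 × 69.398×10⁻⁶ m² × 3.4306 m = 1.8689 kg
f_n = ½√(k/m) = 0.5·√(8169.8/1.8689) = 0.5·√(4371.4) = 33.058 Hz

33.1 Hz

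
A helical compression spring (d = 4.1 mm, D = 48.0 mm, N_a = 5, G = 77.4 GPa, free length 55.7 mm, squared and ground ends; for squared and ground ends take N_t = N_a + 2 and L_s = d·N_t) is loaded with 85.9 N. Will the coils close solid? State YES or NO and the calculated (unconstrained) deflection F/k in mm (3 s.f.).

k = Gd⁴/(8D³N_a) = (77.4×10³)(4.1⁴)/(8·48.0³·5) = 4.9442 N/mm
N_t = 7; L_s = 4.1·7 = 28.7 mm; δ_solid = L₀ − L_s = 55.7 − 28.7 = 27 mm
δ = F/k = 85.9/4.9442 = 17.374 mm
δ < δ_solid → spring does not go solid

NO, δ = 17.4 mm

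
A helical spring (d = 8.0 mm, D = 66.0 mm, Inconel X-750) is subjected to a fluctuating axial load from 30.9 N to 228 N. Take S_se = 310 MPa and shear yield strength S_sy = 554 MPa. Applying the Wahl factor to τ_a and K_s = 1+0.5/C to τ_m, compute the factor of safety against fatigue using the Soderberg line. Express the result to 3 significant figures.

4.90

C = D/d = 66.0/8.0 = 8.2500; K_W = (4C−1)/(4C−4)+0.615/C = 1.1780; K_s = 1+0.5/C = 1.0606
F_a = (F_max−F_min)/2 = 98.55 N; F_m = (F_max+F_min)/2 = 129.45 N
τ_a = K_W·8F_aD/(πd³) = 1.1780 × 32.35 = 38.108 MPa
τ_m = K_s·8F_mD/(πd³) = 1.0606 × 42.493 = 45.068 MPa
Soderberg: 1/n_f = τ_a/S_se + τ_m/S_sy = 38.108/310 + 45.068/554 = 0.12293 + 0.08135 = 0.20428
n_f = 1/0.20428 = 4.895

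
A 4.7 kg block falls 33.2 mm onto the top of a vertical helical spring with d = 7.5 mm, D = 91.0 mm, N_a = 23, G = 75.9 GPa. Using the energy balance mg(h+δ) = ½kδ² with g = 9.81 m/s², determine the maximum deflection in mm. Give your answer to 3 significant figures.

k = Gd⁴/(8D³N_a) = (75.9×10³)(7.5⁴)/(8·91.0³·23) = 1.732 N/mm
W = mg = 4.7 × 9.81 = 46.107 N
½kδ² − Wδ − Wh = 0 → δ = (W + √(W² + 2kWh))/k
δ = (46.107 + √(2125.9 + 5302.49))/1.732 = (46.107 + 86.188)/1.732 = 76.383 mm

76.4 mm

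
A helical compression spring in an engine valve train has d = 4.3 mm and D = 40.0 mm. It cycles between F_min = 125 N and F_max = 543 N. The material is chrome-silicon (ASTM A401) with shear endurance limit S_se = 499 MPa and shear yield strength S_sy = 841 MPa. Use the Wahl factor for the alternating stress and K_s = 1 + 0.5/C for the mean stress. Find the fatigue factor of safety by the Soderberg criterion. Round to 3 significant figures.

0.865

C = D/d = 40.0/4.3 = 9.3023; K_W = (4C−1)/(4C−4)+0.615/C = 1.1564; K_s = 1+0.5/C = 1.0537
F_a = (F_max−F_min)/2 = 209 N; F_m = (F_max+F_min)/2 = 334 N
τ_a = K_W·8F_aD/(πd³) = 1.1564 × 267.76 = 309.65 MPa
τ_m = K_s·8F_mD/(πd³) = 1.0537 × 427.9 = 450.9 MPa
Soderberg: 1/n_f = τ_a/S_se + τ_m/S_sy = 309.65/499 + 450.9/841 = 0.62054 + 0.53615 = 1.1567
n_f = 1/1.1567 = 0.8645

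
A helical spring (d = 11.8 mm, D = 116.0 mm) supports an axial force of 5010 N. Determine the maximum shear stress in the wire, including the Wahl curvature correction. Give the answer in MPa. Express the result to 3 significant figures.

Spring index C = D/d = 116.0/11.8 = 9.8305
K_W = (4C−1)/(4C−4) + 0.615/C = 38.322/35.322 + 0.0626 = 1.1475
τ₀ = 8FD/(πd³) = 8·5010·116.0/(π·11.8³) = 4.64928e+06/5161.7 = 900.72 MPa
τ_max = K·τ₀ = 1.1475 × 900.72 = 1033.6 MPa

1030 MPa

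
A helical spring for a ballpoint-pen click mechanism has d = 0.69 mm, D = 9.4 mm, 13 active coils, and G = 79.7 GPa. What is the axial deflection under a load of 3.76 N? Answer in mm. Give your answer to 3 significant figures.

18.0 mm

k = Gd⁴/(8D³N_a) = (79.7×10³)(0.69⁴)/(8·9.4³·13) = 0.20914 N/mm
δ = F/k = 3.76 / 0.20914 = 17.978 mm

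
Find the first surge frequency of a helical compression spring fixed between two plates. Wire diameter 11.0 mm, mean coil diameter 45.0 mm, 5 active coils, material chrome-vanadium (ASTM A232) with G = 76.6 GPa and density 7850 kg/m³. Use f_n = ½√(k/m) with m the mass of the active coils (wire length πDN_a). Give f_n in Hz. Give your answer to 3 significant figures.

k = Gd⁴/(8D³N_a) = (76.6×10³)(11.0⁴)/(8·45.0³·5) = 307.68 N/mm = 3.0768e+05 N/m
Wire length L = πDN_a = π·45.0·5 = 706.86 mm
m = ρ·(πd²/4)·L = 7850 × 95.033×10⁻⁶ m² × 0.70686 m = 0.52732 kg
f_n = ½√(k/m) = 0.5·√(3.0768e+05/0.52732) = 0.5·√(5.8348e+05) = 381.93 Hz

382 Hz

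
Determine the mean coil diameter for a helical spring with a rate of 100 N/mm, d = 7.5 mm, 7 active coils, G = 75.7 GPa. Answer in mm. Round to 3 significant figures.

35.0 mm

D = (Gd⁴/(8N_a·k))^(1/3) = (75.7×10³·7.5⁴/(8·7·100))^(1/3)
  = (42771.3)^(1/3) = 34.9718 mm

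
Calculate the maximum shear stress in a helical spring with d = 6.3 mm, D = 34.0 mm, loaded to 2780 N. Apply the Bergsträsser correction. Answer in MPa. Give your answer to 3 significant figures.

1220 MPa

Spring index C = D/d = 34.0/6.3 = 5.3968
K_B = (4C+2)/(4C−3) = 23.587/18.587 = 1.2690
τ₀ = 8FD/(πd³) = 8·2780·34.0/(π·6.3³) = 756160/785.55 = 962.59 MPa
τ_max = K·τ₀ = 1.2690 × 962.59 = 1221.5 MPa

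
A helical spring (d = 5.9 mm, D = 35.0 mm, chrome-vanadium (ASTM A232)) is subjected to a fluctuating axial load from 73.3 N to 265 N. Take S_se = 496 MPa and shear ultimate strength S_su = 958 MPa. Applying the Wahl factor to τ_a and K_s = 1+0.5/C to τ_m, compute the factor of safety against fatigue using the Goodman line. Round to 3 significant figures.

5.31

C = D/d = 35.0/5.9 = 5.9322; K_W = (4C−1)/(4C−4)+0.615/C = 1.2557; K_s = 1+0.5/C = 1.0843
F_a = (F_max−F_min)/2 = 95.85 N; F_m = (F_max+F_min)/2 = 169.15 N
τ_a = K_W·8F_aD/(πd³) = 1.2557 × 41.595 = 52.233 MPa
τ_m = K_s·8F_mD/(πd³) = 1.0843 × 73.405 = 79.592 MPa
Goodman: 1/n_f = τ_a/S_se + τ_m/S_su = 52.233/496 + 79.592/958 = 0.10531 + 0.08308 = 0.18839
n_f = 1/0.18839 = 5.308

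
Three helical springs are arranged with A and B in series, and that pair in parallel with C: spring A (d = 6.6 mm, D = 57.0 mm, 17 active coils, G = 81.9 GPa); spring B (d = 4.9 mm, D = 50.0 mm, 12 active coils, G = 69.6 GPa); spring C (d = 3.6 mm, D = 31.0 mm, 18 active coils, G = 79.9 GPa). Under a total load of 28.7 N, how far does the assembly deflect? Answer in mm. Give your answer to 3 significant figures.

k_A = Gd⁴/(8D³N_a) = (81.9×10³)(6.6⁴)/(8·57.0³·17) = 6.1702 N/mm
k_B = Gd⁴/(8D³N_a) = (69.6×10³)(4.9⁴)/(8·50.0³·12) = 3.3436 N/mm
k_C = Gd⁴/(8D³N_a) = (79.9×10³)(3.6⁴)/(8·31.0³·18) = 3.1283 N/mm
Springs A,B series: k_AB = 1/(1/6.1702+1/3.3436) = 2.1685 N/mm; parallel with C: k_eq = 2.1685+3.1283 = 5.2968 N/mm
δ = F/k_eq = 28.7/5.2968 = 5.4184 mm

5.42 mm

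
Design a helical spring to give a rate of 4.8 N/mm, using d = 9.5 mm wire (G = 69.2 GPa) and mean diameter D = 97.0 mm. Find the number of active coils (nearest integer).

N_a = Gd⁴/(8D³k) = (69.2×10³ × 9.5⁴)/(8 × 97.0³ × 4.8)
    = 5.63638e+08 / 3.50466e+07 = 16.08 → 16 coils

16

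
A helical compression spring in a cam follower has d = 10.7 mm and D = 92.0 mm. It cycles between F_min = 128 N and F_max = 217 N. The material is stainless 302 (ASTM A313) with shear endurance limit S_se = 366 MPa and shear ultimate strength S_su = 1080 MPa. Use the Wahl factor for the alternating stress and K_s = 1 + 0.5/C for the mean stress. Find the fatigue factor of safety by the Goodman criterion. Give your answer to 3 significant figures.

C = D/d = 92.0/10.7 = 8.5981; K_W = (4C−1)/(4C−4)+0.615/C = 1.1702; K_s = 1+0.5/C = 1.0582
F_a = (F_max−F_min)/2 = 44.5 N; F_m = (F_max+F_min)/2 = 172.5 N
τ_a = K_W·8F_aD/(πd³) = 1.1702 × 8.5101 = 9.9589 MPa
τ_m = K_s·8F_mD/(πd³) = 1.0582 × 32.989 = 34.907 MPa
Goodman: 1/n_f = τ_a/S_se + τ_m/S_su = 9.9589/366 + 34.907/1080 = 0.02721 + 0.03232 = 0.059531
n_f = 1/0.059531 = 16.8

16.8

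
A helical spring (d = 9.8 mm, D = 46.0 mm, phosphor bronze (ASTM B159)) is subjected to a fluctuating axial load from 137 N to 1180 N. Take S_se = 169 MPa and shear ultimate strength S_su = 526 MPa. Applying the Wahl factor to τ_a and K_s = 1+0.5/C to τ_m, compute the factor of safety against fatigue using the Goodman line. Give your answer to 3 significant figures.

C = D/d = 46.0/9.8 = 4.6939; K_W = (4C−1)/(4C−4)+0.615/C = 1.3341; K_s = 1+0.5/C = 1.1065
F_a = (F_max−F_min)/2 = 521.5 N; F_m = (F_max+F_min)/2 = 658.5 N
τ_a = K_W·8F_aD/(πd³) = 1.3341 × 64.904 = 86.586 MPa
τ_m = K_s·8F_mD/(πd³) = 1.1065 × 81.955 = 90.685 MPa
Goodman: 1/n_f = τ_a/S_se + τ_m/S_su = 86.586/169 + 90.685/526 = 0.51235 + 0.17240 = 0.68475
n_f = 1/0.68475 = 1.46

1.46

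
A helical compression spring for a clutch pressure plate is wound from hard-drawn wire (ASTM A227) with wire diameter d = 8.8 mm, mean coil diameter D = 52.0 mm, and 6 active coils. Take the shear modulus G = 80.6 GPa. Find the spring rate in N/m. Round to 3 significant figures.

k = Gd⁴/(8D³N_a) = (80.6×10³ × 8.8⁴) / (8 × 52.0³ × 6)
  = 4.83354e+08 / 6.74918e+06 = 71.617 N/mm = 71617 N/m

71600 N/m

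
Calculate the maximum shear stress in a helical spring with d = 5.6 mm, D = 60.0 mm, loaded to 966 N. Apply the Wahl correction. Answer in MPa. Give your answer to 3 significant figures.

954 MPa

Spring index C = D/d = 60.0/5.6 = 10.7143
K_W = (4C−1)/(4C−4) + 0.615/C = 41.857/38.857 + 0.0574 = 1.1346
τ₀ = 8FD/(πd³) = 8·966·60.0/(π·5.6³) = 463680/551.71 = 840.44 MPa
τ_max = K·τ₀ = 1.1346 × 840.44 = 953.56 MPa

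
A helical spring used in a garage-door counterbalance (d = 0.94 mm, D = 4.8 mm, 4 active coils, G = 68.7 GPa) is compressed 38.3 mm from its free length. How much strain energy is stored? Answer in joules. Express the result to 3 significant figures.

11.1 J

k = Gd⁴/(8D³N_a) = (68.7×10³)(0.94⁴)/(8·4.8³·4) = 15.156 N/mm
U = ½kδ² = 0.5 × 15.156 × 38.3² = 11116 N·mm = 11.116 J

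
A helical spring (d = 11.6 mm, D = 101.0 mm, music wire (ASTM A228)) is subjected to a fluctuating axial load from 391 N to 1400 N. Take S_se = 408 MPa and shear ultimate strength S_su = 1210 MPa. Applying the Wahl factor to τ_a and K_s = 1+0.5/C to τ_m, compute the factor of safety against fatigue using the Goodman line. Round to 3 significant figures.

2.73

C = D/d = 101.0/11.6 = 8.7069; K_W = (4C−1)/(4C−4)+0.615/C = 1.1679; K_s = 1+0.5/C = 1.0574
F_a = (F_max−F_min)/2 = 504.5 N; F_m = (F_max+F_min)/2 = 895.5 N
τ_a = K_W·8F_aD/(πd³) = 1.1679 × 83.128 = 97.09 MPa
τ_m = K_s·8F_mD/(πd³) = 1.0574 × 147.55 = 156.03 MPa
Goodman: 1/n_f = τ_a/S_se + τ_m/S_su = 97.09/408 + 156.03/1210 = 0.23796 + 0.12895 = 0.36691
n_f = 1/0.36691 = 2.725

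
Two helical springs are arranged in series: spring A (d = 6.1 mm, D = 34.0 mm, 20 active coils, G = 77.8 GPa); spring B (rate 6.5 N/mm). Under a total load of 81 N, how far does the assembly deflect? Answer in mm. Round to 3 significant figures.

17.2 mm

k_A = Gd⁴/(8D³N_a) = (77.8×10³)(6.1⁴)/(8·34.0³·20) = 17.129 N/mm
Series: 1/k_eq = 1/17.129 + 1/6.5 = 0.21223; k_eq = 4.712 N/mm
δ = F/k_eq = 81/4.712 = 17.19 mm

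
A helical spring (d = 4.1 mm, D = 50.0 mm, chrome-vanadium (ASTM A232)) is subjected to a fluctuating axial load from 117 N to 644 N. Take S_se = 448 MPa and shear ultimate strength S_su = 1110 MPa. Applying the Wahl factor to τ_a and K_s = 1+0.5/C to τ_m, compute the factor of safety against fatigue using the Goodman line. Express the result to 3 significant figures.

0.534

C = D/d = 50.0/4.1 = 12.1951; K_W = (4C−1)/(4C−4)+0.615/C = 1.1174; K_s = 1+0.5/C = 1.0410
F_a = (F_max−F_min)/2 = 263.5 N; F_m = (F_max+F_min)/2 = 380.5 N
τ_a = K_W·8F_aD/(πd³) = 1.1174 × 486.79 = 543.95 MPa
τ_m = K_s·8F_mD/(πd³) = 1.0410 × 702.93 = 731.75 MPa
Goodman: 1/n_f = τ_a/S_se + τ_m/S_su = 543.95/448 + 731.75/1110 = 1.21417 + 0.65924 = 1.8734
n_f = 1/1.8734 = 0.5338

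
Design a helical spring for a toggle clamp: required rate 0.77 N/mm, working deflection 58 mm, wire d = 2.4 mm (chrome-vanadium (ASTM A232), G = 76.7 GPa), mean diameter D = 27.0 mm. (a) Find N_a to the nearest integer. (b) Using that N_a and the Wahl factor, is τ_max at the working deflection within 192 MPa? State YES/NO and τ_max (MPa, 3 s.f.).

N_a = Gd⁴/(8D³k) = (76.7×10³)(2.4⁴)/(8·27.0³·0.77) = 20.99 → N_a = 21
Actual rate k = Gd⁴/(8D³·21) = 0.76956 N/mm
Working load F = kδ = 0.76956·58 = 44.634 N
C = 27.0/2.4 = 11.2500; K_W = (4C−1)/(4C−4)+0.615/C = 1.1278
τ_max = K_W·8FD/(πd³) = 1.1278·221.99 = 250.37 MPa
τ_max > 192 MPa → exceeds allowable

(a) 21 coils; (b) NO, τ_max = 250 MPa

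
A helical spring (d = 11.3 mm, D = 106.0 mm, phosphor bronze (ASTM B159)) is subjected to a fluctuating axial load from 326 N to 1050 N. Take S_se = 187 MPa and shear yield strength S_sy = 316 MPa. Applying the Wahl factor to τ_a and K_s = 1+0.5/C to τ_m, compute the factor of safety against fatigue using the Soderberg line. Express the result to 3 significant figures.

C = D/d = 106.0/11.3 = 9.3805; K_W = (4C−1)/(4C−4)+0.615/C = 1.1551; K_s = 1+0.5/C = 1.0533
F_a = (F_max−F_min)/2 = 362 N; F_m = (F_max+F_min)/2 = 688 N
τ_a = K_W·8F_aD/(πd³) = 1.1551 × 67.72 = 78.221 MPa
τ_m = K_s·8F_mD/(πd³) = 1.0533 × 128.71 = 135.57 MPa
Soderberg: 1/n_f = τ_a/S_se + τ_m/S_sy = 78.221/187 + 135.57/316 = 0.41829 + 0.42901 = 0.8473
n_f = 1/0.8473 = 1.18

1.18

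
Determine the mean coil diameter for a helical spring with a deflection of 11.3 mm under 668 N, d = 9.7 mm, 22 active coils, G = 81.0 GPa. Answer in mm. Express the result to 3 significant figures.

Required rate k = F/δ = 668/11.3 = 59.115 N/mm
D = (Gd⁴/(8N_a·k))^(1/3) = (81.0×10³·9.7⁴/(8·22·59.115))^(1/3)
  = (68922.5)^(1/3) = 41.0003 mm

41.0 mm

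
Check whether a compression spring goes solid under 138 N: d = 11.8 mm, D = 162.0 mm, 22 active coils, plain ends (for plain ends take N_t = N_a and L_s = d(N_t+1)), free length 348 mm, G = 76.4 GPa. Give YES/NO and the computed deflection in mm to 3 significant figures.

k = Gd⁴/(8D³N_a) = (76.4×10³)(11.8⁴)/(8·162.0³·22) = 1.9795 N/mm
N_t = 22; L_s = 11.8·23 = 271.4 mm; δ_solid = L₀ − L_s = 348 − 271.4 = 76.6 mm
δ = F/k = 138/1.9795 = 69.713 mm
δ < δ_solid → spring does not go solid

NO, δ = 69.7 mm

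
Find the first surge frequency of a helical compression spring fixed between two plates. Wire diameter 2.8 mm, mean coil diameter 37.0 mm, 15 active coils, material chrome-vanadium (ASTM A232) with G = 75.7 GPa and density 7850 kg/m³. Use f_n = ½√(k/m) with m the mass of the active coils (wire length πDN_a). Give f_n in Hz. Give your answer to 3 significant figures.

47.7 Hz

k = Gd⁴/(8D³N_a) = (75.7×10³)(2.8⁴)/(8·37.0³·15) = 0.76549 N/mm = 765.49 N/m
Wire length L = πDN_a = π·37.0·15 = 1743.6 mm
m = ρ·(πd²/4)·L = 7850 × 6.1575×10⁻⁶ m² × 1.7436 m = 0.084279 kg
f_n = ½√(k/m) = 0.5·√(765.49/0.084279) = 0.5·√(9082.9) = 47.652 Hz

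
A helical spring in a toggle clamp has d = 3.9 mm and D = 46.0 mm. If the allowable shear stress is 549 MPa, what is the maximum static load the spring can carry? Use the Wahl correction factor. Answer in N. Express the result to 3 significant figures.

C = D/d = 46.0/3.9 = 11.7949
K_W = (4C−1)/(4C−4) + 0.615/C = 46.179/43.179 + 0.0521 = 1.1216
τ_max = K·8FD/(πd³) → F_max = τ_allow·πd³/(8DK)
F_max = 549·π·3.9³/(8·46.0·1.1216) = 1.0231e+05/412.76 = 247.87 N

248 N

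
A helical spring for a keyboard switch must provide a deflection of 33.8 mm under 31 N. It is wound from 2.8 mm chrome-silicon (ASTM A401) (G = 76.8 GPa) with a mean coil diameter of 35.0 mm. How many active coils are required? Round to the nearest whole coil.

15

Required rate k = F/δ = 31/33.8 = 0.91716 N/mm
N_a = Gd⁴/(8D³k) = (76.8×10³ × 2.8⁴)/(8 × 35.0³ × 0.91716)
    = 4.72056e+06 / 314586 = 15.01 → 15 coils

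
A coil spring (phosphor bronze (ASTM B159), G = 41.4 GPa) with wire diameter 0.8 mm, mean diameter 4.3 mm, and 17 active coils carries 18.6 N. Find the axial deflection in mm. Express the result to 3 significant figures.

11.9 mm

k = Gd⁴/(8D³N_a) = (41.4×10³)(0.8⁴)/(8·4.3³·17) = 1.5683 N/mm
δ = F/k = 18.6 / 1.5683 = 11.86 mm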